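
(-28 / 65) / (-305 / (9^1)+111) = -126 / 22555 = -0.01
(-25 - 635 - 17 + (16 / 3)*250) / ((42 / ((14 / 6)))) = 1969 / 54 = 36.46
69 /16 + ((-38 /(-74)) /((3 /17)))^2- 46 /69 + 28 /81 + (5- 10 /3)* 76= 139.13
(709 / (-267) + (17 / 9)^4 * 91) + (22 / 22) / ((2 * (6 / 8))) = 675275282 / 583929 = 1156.43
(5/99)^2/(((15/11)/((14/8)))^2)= 49/11664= 0.00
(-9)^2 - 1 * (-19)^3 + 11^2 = 7061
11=11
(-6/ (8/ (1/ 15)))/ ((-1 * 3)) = 1/ 60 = 0.02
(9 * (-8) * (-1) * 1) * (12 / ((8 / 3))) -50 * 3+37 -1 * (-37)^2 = -1158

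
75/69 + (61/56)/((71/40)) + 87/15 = 428699/57155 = 7.50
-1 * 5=-5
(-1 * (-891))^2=793881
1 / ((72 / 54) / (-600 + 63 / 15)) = -8937 / 20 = -446.85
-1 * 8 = -8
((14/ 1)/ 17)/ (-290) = -7/ 2465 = -0.00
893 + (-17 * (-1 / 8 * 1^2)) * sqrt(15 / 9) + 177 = 1072.74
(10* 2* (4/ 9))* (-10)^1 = -800/ 9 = -88.89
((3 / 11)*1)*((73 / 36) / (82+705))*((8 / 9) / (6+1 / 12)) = 8 / 77913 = 0.00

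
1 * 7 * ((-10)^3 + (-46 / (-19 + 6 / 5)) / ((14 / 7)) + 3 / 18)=-3732547 / 534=-6989.79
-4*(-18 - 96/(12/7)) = 296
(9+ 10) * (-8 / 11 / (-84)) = 38 / 231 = 0.16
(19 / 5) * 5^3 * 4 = 1900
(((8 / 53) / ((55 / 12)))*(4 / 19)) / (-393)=-0.00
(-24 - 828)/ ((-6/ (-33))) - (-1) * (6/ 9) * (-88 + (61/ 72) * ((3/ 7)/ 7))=-8369531/ 1764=-4744.63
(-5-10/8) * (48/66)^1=-50/11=-4.55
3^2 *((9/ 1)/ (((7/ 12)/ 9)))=8748/ 7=1249.71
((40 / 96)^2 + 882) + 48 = 133945 / 144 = 930.17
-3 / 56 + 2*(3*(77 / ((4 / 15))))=97017 / 56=1732.45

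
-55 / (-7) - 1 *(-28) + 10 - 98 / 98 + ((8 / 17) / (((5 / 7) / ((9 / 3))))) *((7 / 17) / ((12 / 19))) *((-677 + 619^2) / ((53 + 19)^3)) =21792388937 / 471925440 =46.18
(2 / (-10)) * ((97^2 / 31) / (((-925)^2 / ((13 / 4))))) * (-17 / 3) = 2079389 / 1591462500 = 0.00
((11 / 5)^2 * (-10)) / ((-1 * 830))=121 / 2075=0.06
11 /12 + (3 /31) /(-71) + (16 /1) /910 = 11210921 /12017460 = 0.93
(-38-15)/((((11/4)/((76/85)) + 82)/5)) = -80560/25863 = -3.11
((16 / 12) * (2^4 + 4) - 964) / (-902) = 1406 / 1353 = 1.04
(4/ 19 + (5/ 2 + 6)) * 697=230707/ 38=6071.24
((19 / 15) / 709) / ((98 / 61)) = 1159 / 1042230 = 0.00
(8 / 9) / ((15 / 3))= 0.18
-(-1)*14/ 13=14/ 13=1.08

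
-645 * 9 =-5805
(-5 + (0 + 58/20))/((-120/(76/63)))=19/900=0.02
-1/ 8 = -0.12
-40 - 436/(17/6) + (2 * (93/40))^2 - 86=-1756167/6800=-258.26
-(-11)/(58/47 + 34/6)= 1551/973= 1.59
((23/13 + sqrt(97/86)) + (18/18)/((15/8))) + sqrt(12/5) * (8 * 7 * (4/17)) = sqrt(8342)/86 + 449/195 + 448 * sqrt(15)/85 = 23.78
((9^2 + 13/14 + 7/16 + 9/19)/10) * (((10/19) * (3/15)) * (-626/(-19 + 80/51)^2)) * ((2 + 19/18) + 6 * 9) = -16376574176937/159771293360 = -102.50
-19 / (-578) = 19 / 578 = 0.03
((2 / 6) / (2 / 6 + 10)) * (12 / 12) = 0.03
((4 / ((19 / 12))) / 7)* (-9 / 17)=-432 / 2261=-0.19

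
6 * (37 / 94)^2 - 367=-1617299 / 4418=-366.07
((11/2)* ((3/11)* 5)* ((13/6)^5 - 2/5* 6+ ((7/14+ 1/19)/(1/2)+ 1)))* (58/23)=1016598103/1132704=897.50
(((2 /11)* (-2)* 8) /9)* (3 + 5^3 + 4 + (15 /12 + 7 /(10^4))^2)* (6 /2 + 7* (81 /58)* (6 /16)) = -14389210267 /50000000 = -287.78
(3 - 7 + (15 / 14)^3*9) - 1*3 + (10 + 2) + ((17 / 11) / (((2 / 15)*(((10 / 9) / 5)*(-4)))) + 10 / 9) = 4.14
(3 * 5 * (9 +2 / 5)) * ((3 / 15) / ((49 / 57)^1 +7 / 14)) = 16074 / 775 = 20.74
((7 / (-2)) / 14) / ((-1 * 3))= 1 / 12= 0.08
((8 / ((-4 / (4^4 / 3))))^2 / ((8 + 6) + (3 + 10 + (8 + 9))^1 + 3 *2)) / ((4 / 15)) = 32768 / 15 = 2184.53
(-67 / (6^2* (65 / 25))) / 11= -335 / 5148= -0.07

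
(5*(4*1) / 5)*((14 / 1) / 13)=56 / 13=4.31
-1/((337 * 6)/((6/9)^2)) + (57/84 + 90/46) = 15439715/5859756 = 2.63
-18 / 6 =-3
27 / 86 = 0.31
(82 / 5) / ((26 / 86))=3526 / 65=54.25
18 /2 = 9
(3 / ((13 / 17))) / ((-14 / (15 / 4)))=-765 / 728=-1.05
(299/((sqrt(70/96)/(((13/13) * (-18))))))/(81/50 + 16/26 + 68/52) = -2798640 * sqrt(105)/16121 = -1778.89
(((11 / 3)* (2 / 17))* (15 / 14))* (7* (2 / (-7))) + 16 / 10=402 / 595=0.68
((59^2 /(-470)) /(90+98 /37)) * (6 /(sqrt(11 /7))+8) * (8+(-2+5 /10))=-1674361 /402790 -5023083 * sqrt(77) /17722760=-6.64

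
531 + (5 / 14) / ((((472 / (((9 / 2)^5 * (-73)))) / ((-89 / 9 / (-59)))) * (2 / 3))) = 12610007793 / 24951808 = 505.37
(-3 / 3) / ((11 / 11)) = -1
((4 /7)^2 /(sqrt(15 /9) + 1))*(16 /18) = -64 /147 + 64*sqrt(15) /441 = 0.13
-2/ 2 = -1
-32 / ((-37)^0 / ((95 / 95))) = -32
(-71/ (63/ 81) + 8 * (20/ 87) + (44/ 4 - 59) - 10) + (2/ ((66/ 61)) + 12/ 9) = -966430/ 6699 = -144.26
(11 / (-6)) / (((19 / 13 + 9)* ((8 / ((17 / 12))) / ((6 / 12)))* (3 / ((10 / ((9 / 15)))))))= -3575 / 41472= -0.09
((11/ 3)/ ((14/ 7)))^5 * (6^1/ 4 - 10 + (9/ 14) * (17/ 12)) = -68446675/ 435456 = -157.18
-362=-362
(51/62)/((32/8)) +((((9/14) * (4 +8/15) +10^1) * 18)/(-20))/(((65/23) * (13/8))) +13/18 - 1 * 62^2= -1269268198267/330057000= -3845.60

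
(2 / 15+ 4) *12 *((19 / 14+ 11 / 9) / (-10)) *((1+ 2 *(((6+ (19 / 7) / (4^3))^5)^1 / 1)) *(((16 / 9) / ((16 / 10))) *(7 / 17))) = -97638709963014935455 / 1035410985713664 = -94299.47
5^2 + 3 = 28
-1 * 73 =-73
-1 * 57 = -57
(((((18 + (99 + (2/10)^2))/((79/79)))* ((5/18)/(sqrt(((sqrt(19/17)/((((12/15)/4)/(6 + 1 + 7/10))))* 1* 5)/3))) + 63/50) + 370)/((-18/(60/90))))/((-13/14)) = 14.97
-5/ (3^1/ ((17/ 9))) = -85/ 27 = -3.15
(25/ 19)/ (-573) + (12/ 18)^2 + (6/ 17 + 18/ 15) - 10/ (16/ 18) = -102773377/ 11104740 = -9.25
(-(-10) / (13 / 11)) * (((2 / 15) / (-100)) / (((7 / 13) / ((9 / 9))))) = -11 / 525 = -0.02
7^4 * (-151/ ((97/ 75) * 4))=-27191325/ 388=-70080.73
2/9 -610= -5488/9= -609.78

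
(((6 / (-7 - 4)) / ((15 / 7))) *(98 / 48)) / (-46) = 343 / 30360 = 0.01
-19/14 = -1.36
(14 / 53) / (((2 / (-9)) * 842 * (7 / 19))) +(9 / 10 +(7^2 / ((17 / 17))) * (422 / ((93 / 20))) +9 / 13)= 600018935134 / 134882085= 4448.47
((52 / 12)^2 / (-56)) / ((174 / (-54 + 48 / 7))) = 9295 / 102312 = 0.09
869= 869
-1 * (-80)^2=-6400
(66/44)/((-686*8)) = -0.00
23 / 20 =1.15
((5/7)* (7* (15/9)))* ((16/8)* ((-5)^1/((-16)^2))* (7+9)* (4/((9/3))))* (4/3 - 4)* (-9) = -500/3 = -166.67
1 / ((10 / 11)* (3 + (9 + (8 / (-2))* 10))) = -11 / 280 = -0.04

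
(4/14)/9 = 0.03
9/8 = 1.12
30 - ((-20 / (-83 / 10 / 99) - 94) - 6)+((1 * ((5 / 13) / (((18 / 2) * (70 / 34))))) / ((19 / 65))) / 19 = -204907375 / 1887669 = -108.55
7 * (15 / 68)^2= 1575 / 4624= 0.34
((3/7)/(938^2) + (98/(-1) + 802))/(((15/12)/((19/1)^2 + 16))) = 326924691119/1539727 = 212326.40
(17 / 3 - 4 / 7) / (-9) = -107 / 189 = -0.57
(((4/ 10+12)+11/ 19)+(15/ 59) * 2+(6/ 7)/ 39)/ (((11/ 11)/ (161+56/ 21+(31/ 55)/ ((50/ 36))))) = 245447818477/ 110735625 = 2216.52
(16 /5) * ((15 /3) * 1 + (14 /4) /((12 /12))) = 27.20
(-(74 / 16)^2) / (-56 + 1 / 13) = 17797 / 46528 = 0.38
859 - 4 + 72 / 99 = 9413 / 11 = 855.73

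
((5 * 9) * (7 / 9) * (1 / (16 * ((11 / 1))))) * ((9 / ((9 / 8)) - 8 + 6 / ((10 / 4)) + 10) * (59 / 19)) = 12803 / 1672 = 7.66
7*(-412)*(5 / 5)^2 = -2884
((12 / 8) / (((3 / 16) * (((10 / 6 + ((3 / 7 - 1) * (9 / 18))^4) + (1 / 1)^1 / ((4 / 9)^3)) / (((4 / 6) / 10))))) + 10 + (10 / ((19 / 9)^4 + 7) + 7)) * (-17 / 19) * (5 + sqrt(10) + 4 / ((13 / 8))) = -76195381587957127 / 655434416840060 - 785519397813991 * sqrt(10) / 50418032064620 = -165.52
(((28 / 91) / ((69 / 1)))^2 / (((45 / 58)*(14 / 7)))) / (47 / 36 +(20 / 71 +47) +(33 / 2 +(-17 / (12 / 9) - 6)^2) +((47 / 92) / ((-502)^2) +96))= 16604039552 / 664223025578040045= 0.00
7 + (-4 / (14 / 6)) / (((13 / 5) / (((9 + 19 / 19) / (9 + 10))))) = 11503 / 1729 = 6.65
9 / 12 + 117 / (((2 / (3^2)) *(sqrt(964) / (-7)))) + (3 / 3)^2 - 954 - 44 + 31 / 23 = -91531 / 92 - 7371 *sqrt(241) / 964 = -1113.60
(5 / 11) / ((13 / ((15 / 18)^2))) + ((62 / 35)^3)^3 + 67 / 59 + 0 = 4139412411033074691689 / 23938831565085937500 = 172.92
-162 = -162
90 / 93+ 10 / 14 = 365 / 217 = 1.68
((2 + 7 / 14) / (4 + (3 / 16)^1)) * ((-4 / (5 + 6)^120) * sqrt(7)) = -160 * sqrt(7) / 6211507610794614152560880635110987672600395900305501529239600127864214528623913786819643055578752369646402404183703824106898467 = -0.00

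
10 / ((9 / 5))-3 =2.56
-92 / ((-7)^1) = 92 / 7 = 13.14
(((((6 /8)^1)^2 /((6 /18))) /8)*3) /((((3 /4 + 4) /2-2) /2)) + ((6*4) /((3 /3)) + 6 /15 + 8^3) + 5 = 21791 /40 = 544.78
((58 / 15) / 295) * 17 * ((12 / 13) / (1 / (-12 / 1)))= -47328 / 19175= -2.47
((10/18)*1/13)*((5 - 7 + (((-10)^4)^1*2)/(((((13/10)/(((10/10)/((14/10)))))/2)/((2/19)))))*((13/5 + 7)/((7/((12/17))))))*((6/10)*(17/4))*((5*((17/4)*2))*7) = 1630589136/22477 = 72544.79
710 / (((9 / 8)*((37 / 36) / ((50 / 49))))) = 626.59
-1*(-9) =9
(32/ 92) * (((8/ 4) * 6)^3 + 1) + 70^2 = 126532/ 23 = 5501.39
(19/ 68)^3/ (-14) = -6859/ 4402048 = -0.00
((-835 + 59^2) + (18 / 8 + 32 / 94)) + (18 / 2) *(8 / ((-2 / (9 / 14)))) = 3455089 / 1316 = 2625.45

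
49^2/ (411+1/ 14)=33614/ 5755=5.84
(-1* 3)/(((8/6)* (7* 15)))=-0.02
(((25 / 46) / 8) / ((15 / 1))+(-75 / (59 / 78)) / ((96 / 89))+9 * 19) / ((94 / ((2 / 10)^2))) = 1287769 / 38267400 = 0.03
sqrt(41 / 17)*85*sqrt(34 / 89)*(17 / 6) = 1445*sqrt(7298) / 534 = 231.17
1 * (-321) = -321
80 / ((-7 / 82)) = -6560 / 7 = -937.14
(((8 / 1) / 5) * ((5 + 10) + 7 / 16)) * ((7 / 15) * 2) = 1729 / 75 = 23.05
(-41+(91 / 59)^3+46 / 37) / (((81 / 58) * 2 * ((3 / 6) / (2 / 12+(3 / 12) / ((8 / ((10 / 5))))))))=-43739745929 / 7386250356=-5.92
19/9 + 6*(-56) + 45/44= -332.87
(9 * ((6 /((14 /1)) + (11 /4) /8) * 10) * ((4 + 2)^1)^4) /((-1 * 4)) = -630585 /28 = -22520.89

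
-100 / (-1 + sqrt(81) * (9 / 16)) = -320 / 13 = -24.62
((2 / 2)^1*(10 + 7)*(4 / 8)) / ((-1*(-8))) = 17 / 16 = 1.06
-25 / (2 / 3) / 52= -0.72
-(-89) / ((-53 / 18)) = -30.23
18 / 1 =18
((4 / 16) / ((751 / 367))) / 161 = 367 / 483644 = 0.00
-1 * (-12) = 12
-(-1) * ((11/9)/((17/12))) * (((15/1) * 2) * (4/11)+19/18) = 4738/459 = 10.32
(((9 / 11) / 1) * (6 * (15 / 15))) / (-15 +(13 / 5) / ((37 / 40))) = -1998 / 4961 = -0.40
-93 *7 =-651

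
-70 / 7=-10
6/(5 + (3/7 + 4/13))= 91/87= 1.05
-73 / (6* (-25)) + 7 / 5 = 283 / 150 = 1.89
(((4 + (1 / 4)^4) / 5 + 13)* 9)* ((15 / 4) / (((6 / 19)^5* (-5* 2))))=-8748057767 / 589824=-14831.64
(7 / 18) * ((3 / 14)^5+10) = 5378483 / 1382976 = 3.89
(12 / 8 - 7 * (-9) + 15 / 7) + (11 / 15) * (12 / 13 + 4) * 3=70501 / 910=77.47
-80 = -80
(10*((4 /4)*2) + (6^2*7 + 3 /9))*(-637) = -520429 /3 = -173476.33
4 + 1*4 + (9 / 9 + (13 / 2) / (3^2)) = 175 / 18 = 9.72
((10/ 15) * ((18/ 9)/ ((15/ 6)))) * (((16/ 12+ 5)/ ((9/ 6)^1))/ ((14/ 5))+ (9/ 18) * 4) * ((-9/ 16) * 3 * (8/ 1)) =-884/ 35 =-25.26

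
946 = 946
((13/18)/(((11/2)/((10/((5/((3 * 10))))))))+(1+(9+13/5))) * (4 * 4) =54064/165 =327.66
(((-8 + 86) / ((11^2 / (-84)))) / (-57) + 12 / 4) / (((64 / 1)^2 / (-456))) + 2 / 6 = -19777 / 185856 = -0.11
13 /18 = 0.72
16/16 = 1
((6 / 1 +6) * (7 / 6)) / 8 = 7 / 4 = 1.75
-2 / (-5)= 2 / 5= 0.40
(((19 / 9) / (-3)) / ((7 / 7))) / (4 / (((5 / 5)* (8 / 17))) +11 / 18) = -19 / 246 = -0.08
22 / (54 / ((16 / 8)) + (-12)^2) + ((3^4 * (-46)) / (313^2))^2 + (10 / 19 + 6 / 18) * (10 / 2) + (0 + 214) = 358494469224307 / 1641245168331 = 218.43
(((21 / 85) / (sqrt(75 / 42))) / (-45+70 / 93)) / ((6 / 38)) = -12369*sqrt(14) / 1748875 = -0.03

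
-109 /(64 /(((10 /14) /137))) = -545 /61376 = -0.01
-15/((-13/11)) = 165/13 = 12.69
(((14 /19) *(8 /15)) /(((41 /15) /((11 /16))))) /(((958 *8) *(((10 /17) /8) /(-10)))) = -1309 /746282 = -0.00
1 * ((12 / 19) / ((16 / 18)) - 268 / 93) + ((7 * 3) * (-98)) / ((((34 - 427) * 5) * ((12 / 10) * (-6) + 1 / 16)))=-612737257 / 264346734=-2.32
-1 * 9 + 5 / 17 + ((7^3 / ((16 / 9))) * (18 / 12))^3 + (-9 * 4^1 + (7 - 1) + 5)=13502742015813 / 557056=24239469.67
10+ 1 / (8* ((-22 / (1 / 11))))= 19359 / 1936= 10.00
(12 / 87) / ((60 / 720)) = 48 / 29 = 1.66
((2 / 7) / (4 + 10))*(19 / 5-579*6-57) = -17636 / 245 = -71.98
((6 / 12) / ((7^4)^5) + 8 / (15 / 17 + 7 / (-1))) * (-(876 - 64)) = 157350349138890865218 / 148185637409850859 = 1061.85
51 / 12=17 / 4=4.25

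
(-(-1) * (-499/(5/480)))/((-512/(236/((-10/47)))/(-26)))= 53965353/20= 2698267.65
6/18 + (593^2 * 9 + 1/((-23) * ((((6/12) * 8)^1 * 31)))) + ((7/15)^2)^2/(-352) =40211397929113087/12705660000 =3164841.33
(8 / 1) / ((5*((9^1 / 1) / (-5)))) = -8 / 9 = -0.89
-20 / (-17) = 20 / 17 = 1.18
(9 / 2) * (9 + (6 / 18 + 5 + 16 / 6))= 153 / 2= 76.50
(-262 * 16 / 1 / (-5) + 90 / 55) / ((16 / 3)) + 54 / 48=34899 / 220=158.63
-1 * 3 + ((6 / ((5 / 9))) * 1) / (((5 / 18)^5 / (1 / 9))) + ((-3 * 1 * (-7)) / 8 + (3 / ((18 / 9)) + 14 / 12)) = 272957167 / 375000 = 727.89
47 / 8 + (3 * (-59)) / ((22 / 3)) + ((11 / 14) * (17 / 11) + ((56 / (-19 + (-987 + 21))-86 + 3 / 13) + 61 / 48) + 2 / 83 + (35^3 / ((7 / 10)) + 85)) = 240534937682821 / 3928164240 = 61233.42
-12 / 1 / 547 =-12 / 547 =-0.02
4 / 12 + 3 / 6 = 5 / 6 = 0.83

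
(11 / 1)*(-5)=-55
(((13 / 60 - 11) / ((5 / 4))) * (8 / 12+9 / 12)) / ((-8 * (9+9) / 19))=208981 / 129600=1.61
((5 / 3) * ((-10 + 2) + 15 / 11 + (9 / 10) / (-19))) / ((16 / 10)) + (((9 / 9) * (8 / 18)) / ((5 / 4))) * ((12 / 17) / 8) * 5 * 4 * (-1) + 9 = 240523 / 170544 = 1.41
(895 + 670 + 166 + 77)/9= 1808/9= 200.89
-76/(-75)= 76/75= 1.01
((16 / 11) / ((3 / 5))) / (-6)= -40 / 99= -0.40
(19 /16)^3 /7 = 6859 /28672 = 0.24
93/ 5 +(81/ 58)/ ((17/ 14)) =48684/ 2465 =19.75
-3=-3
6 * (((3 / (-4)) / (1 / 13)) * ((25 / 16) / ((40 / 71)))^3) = -5234448375 / 4194304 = -1247.99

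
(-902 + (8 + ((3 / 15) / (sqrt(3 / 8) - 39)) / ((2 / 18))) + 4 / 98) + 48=-840485164 / 993475 - 6*sqrt(6) / 20275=-846.01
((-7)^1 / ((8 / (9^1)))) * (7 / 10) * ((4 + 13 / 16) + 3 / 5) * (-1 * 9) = 1718577 / 6400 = 268.53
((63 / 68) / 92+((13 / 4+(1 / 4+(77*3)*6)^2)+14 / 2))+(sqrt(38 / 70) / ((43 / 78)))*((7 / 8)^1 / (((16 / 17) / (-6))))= 6011075481 / 3128 - 1989*sqrt(665) / 6880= 1921691.87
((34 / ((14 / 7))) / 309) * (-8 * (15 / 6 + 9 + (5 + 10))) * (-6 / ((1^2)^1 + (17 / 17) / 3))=5406 / 103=52.49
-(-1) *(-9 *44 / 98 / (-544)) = 99 / 13328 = 0.01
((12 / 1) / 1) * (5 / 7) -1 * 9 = -3 / 7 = -0.43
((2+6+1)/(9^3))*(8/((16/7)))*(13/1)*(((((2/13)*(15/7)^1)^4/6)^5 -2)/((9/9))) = -1516449130501735744921060870527242650801/1349806368908158366726902395744029172691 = -1.12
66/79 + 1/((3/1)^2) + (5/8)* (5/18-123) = -861787/11376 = -75.75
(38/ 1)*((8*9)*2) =5472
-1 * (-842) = 842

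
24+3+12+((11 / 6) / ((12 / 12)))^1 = 245 / 6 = 40.83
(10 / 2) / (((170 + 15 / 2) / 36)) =72 / 71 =1.01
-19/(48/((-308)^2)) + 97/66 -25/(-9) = -7434125/198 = -37546.09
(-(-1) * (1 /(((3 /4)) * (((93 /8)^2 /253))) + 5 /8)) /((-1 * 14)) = -647879 /2906064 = -0.22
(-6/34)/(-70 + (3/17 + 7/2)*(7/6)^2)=216/79555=0.00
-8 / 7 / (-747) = 8 / 5229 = 0.00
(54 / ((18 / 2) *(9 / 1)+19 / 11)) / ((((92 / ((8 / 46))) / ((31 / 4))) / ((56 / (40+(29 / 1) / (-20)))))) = 24552 / 1767389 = 0.01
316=316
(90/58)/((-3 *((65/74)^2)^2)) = -89959728/103533625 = -0.87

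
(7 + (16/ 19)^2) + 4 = 4227/ 361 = 11.71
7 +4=11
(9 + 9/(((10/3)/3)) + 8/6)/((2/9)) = 1659/20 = 82.95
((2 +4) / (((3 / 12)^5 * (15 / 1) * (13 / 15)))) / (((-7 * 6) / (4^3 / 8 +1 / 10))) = -41472 / 455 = -91.15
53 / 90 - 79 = -7057 / 90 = -78.41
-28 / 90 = -14 / 45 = -0.31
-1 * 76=-76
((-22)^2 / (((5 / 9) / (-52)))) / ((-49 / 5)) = 4622.69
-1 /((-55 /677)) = 677 /55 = 12.31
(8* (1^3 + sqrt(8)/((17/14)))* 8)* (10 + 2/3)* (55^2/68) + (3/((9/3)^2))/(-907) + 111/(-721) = 337609322272/11117099 + 43366400* sqrt(2)/867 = 101105.90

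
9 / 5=1.80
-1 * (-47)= 47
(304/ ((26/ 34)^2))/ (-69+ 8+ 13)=-5491/ 507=-10.83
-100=-100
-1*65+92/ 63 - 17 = -5074/ 63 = -80.54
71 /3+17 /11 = 832 /33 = 25.21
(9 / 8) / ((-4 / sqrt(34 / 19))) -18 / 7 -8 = -74 / 7 -9 * sqrt(646) / 608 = -10.95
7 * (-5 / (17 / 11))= -385 / 17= -22.65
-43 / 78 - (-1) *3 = 191 / 78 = 2.45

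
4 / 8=1 / 2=0.50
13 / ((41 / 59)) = 767 / 41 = 18.71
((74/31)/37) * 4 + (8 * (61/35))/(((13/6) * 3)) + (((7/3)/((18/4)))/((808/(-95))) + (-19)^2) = 55902857483/153857340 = 363.34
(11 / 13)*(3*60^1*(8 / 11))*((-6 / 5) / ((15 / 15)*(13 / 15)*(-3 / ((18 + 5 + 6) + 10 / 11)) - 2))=2842560 / 44629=63.69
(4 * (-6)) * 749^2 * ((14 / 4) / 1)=-47124084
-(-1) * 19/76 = 1/4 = 0.25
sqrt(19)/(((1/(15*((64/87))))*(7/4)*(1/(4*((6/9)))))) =10240*sqrt(19)/609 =73.29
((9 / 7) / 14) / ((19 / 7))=0.03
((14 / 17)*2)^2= 784 / 289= 2.71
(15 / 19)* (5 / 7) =75 / 133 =0.56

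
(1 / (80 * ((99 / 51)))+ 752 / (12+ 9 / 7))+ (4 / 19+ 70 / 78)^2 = 866323926349 / 14978929680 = 57.84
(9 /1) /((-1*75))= -3 /25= -0.12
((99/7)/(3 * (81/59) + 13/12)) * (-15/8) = -262845/51562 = -5.10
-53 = -53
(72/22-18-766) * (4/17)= -34352/187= -183.70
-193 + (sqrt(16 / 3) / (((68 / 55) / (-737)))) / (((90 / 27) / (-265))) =-193 + 2148355* sqrt(3) / 34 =109249.94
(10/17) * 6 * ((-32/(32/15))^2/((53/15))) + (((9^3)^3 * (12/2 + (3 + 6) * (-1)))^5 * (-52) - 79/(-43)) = 4272831715462783456436098372948527482927913958136731/38743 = 110286547646356334213563700000000000000000000000.00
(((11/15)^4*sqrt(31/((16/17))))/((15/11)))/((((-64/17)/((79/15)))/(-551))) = 119176612643*sqrt(527)/2916000000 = 938.23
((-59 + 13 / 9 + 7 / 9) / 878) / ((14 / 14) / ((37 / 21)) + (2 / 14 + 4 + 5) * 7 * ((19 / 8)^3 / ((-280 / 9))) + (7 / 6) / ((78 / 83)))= 275285920 / 109614568061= 0.00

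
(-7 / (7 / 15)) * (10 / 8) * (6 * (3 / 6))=-56.25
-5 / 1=-5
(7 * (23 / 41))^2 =25921 / 1681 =15.42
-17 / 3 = -5.67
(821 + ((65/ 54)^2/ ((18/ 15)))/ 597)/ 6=8575458077/ 62670672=136.83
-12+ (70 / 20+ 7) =-3 / 2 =-1.50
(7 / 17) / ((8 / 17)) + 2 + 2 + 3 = 63 / 8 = 7.88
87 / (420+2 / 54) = 0.21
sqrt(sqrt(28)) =sqrt(2) * 7^(1 / 4) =2.30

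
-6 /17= -0.35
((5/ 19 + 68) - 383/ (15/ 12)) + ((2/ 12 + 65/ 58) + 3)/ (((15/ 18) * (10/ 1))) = -3273248/ 13775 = -237.62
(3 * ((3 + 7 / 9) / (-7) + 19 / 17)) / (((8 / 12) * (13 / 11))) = 2.20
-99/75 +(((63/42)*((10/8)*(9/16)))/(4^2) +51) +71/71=2598191/51200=50.75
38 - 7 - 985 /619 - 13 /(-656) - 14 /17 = 197462911 /6903088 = 28.61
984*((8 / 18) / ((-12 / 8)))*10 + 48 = -25808 / 9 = -2867.56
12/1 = 12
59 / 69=0.86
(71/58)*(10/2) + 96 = 5923/58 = 102.12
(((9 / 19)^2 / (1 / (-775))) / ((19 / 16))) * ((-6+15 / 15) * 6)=30132000 / 6859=4393.06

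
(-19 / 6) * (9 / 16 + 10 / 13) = -5263 / 1248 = -4.22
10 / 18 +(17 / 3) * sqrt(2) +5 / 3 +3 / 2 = 67 / 18 +17 * sqrt(2) / 3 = 11.74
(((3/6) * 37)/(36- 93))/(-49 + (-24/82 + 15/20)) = 3034/453777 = 0.01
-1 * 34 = -34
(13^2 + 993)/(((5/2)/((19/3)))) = 44156/15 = 2943.73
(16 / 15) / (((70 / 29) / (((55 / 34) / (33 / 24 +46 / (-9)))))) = -30624 / 160055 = -0.19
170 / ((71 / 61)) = 10370 / 71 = 146.06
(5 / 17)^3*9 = 1125 / 4913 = 0.23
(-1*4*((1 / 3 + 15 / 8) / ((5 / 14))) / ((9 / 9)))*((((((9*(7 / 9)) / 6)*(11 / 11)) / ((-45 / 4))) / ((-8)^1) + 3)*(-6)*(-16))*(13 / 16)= -7847021 / 1350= -5812.61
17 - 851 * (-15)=12782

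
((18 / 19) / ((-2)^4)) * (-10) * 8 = -90 / 19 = -4.74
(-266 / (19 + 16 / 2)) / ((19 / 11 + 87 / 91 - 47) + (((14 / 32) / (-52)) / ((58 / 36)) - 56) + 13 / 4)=247094848 / 2434665897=0.10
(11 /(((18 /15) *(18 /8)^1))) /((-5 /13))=-286 /27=-10.59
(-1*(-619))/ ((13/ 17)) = 10523/ 13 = 809.46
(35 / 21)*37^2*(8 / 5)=10952 / 3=3650.67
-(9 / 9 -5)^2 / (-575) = 16 / 575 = 0.03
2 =2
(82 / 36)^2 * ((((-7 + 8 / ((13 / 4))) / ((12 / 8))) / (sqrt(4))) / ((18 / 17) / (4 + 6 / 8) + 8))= -32034817 / 33561216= -0.95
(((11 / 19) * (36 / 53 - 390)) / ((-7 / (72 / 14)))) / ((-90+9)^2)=15928 / 631071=0.03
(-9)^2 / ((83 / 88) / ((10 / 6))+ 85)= 35640 / 37649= 0.95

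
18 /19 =0.95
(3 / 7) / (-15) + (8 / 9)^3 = 17191 / 25515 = 0.67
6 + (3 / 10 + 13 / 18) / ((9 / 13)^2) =29644 / 3645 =8.13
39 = 39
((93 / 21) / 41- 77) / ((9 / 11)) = -93.98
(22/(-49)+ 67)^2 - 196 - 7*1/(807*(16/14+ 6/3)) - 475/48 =480056725361/113672944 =4223.14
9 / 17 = 0.53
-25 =-25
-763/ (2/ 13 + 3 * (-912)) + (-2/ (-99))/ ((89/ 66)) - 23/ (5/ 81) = -17677322101/ 47480610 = -372.31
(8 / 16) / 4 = 1 / 8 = 0.12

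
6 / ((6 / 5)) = 5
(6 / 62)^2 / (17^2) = 9 / 277729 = 0.00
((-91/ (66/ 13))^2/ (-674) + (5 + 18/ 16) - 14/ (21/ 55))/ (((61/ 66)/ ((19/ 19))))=-22767028/ 678381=-33.56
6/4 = 3/2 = 1.50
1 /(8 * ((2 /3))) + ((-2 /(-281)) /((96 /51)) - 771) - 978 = -1748.81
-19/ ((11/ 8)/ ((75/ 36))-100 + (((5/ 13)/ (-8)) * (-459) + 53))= 49400/ 63109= 0.78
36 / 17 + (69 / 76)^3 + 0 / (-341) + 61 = 476605901 / 7462592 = 63.87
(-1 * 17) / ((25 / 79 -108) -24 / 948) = 1343 / 8509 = 0.16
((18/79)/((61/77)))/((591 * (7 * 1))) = 66/949343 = 0.00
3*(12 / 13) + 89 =1193 / 13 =91.77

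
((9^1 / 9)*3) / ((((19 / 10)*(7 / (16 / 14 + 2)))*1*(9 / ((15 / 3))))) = 1100 / 2793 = 0.39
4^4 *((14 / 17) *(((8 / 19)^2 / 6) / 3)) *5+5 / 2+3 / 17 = 1442539 / 110466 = 13.06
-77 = -77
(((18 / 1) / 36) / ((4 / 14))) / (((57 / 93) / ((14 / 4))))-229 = -33289 / 152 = -219.01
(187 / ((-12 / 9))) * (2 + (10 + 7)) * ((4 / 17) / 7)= -627 / 7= -89.57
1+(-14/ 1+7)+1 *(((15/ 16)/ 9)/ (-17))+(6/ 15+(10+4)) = 34247/ 4080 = 8.39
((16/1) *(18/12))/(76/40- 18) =-240/161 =-1.49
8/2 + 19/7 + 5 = 82/7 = 11.71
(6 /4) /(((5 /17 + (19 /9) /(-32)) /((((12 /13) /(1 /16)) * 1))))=1410048 /14521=97.10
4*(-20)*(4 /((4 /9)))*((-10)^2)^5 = -7200000000000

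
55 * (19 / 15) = 209 / 3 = 69.67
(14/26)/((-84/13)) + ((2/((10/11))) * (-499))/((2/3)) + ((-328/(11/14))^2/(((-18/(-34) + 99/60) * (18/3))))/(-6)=-62424392081/16138980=-3867.93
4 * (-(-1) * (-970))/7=-554.29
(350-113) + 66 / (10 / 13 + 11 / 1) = 12373 / 51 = 242.61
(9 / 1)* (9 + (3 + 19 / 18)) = 235 / 2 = 117.50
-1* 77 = -77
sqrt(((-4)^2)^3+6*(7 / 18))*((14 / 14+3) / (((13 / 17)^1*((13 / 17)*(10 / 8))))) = 350.32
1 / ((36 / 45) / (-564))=-705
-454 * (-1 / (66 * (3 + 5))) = 0.86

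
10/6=5/3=1.67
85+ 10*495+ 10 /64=161125 /32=5035.16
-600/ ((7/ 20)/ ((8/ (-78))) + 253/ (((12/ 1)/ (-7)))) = 144000/ 36239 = 3.97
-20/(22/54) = -540/11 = -49.09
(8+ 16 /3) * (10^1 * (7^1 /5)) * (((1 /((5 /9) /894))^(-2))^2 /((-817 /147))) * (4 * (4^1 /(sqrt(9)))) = -17150000 /642012437410962291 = -0.00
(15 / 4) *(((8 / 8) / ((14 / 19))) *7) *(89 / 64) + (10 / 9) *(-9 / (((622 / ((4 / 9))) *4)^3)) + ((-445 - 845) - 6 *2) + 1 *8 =-13972021453772677 / 11227386060288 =-1244.46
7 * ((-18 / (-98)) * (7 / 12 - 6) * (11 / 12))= -715 / 112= -6.38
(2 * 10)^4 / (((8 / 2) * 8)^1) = 5000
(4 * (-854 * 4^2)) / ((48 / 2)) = -6832 / 3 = -2277.33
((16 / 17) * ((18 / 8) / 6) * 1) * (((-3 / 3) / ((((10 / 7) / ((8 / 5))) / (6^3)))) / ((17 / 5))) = -36288 / 1445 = -25.11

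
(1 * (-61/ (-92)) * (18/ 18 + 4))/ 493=305/ 45356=0.01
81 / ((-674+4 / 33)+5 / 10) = -5346 / 44443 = -0.12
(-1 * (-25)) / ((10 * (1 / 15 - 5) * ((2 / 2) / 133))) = -9975 / 148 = -67.40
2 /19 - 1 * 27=-511 /19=-26.89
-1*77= -77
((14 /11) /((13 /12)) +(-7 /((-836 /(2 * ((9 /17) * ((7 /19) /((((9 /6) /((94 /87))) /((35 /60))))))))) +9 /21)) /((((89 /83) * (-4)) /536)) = -9539044672561 /47566309791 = -200.54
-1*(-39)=39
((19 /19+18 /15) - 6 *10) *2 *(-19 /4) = 5491 /10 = 549.10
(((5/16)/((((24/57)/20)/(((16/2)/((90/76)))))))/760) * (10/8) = 95/576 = 0.16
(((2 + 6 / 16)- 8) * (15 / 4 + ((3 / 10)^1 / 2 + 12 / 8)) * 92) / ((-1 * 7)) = 5589 / 14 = 399.21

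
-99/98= -1.01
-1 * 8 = -8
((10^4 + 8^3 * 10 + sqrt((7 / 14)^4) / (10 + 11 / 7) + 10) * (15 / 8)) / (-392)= -72.37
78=78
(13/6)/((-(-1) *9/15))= 65/18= 3.61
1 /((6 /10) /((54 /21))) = 30 /7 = 4.29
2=2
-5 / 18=-0.28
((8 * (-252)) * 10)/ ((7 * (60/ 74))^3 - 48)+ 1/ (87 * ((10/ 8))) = -18507467924/ 123787515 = -149.51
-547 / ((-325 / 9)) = 4923 / 325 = 15.15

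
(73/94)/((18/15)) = 365/564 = 0.65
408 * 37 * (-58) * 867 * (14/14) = -759117456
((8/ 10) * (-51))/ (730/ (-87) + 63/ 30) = 35496/ 5473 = 6.49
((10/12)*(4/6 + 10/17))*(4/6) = 320/459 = 0.70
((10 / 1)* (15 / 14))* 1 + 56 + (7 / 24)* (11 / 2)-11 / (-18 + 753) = 803249 / 11760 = 68.30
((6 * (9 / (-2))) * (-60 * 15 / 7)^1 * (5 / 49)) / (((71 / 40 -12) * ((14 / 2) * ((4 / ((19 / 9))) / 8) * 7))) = -20520000 / 6874063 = -2.99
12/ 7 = 1.71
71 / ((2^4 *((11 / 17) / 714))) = 430899 / 88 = 4896.58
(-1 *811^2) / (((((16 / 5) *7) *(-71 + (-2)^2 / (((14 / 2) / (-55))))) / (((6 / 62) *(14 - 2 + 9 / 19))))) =779399385 / 2252336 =346.04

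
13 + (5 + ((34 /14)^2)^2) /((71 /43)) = 37.10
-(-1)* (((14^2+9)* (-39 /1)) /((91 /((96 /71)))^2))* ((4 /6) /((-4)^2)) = -236160 /3211117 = -0.07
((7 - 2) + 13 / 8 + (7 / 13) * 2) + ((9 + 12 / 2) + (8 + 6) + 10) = 4857 / 104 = 46.70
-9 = -9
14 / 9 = 1.56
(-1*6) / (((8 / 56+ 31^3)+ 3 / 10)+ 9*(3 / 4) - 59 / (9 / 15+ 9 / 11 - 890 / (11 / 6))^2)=-74416742820 / 369580739268481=-0.00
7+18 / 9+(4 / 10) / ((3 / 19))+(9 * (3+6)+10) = 1538 / 15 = 102.53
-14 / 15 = -0.93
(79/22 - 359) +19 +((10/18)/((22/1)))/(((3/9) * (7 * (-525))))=-8159603/24255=-336.41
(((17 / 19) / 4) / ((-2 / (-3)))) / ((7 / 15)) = 765 / 1064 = 0.72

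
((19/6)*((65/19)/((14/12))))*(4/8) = 65/14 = 4.64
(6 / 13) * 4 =24 / 13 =1.85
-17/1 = -17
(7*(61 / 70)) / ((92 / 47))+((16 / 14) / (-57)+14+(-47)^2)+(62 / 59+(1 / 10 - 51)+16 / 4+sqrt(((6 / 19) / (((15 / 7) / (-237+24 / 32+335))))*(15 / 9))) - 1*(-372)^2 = -2949862743221 / 21657720+sqrt(315210) / 114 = -136198.83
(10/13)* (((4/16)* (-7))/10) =-7/52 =-0.13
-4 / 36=-1 / 9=-0.11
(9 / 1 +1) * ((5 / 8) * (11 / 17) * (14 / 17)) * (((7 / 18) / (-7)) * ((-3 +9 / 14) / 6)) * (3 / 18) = 3025 / 249696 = 0.01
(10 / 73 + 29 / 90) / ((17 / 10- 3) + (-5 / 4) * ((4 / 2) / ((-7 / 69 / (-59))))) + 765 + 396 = 77701020763 / 66925962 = 1161.00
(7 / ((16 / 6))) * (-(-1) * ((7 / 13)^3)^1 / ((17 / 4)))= 7203 / 74698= 0.10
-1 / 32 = -0.03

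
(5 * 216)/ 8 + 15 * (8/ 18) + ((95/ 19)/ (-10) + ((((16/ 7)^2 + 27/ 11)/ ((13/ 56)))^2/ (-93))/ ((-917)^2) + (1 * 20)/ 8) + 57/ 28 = 45668460664532767/ 313436642226708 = 145.70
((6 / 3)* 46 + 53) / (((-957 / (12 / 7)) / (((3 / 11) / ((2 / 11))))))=-30 / 77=-0.39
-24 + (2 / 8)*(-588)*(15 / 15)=-171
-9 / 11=-0.82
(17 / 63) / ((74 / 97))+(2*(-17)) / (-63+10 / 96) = 12586715 / 14074578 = 0.89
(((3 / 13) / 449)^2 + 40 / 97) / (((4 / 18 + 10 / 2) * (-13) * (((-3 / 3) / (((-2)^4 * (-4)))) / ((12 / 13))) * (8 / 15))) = -17662194283680 / 26250385367999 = -0.67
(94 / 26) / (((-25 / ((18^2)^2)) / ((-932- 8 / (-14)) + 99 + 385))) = 15452887104 / 2275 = 6792477.85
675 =675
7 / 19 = 0.37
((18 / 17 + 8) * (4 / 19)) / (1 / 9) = 5544 / 323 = 17.16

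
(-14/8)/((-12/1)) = 7/48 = 0.15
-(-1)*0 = 0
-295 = -295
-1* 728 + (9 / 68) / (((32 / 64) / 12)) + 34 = -11744 / 17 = -690.82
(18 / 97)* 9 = 162 / 97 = 1.67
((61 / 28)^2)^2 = 13845841 / 614656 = 22.53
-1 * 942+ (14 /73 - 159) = -80359 /73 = -1100.81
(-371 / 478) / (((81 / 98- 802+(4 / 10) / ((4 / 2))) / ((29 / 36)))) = 2635955 / 3376872108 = 0.00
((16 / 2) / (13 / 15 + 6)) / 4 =30 / 103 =0.29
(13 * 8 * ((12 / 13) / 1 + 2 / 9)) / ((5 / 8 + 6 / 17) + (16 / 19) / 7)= 19390336 / 178785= 108.46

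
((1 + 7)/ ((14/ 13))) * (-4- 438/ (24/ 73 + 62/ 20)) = -17147104/ 17521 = -978.66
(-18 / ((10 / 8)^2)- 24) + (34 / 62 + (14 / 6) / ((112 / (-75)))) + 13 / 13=-440623 / 12400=-35.53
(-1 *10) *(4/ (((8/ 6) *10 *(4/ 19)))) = -57/ 4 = -14.25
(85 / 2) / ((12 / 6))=85 / 4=21.25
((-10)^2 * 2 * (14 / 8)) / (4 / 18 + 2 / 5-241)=-1.46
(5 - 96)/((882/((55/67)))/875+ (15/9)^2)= -22.72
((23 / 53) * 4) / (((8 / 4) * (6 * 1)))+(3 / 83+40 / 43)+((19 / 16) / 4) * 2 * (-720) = -483926749 / 1134942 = -426.39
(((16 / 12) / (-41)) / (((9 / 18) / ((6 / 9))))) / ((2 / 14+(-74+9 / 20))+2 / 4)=2240 / 3766383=0.00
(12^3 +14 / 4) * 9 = 31167 / 2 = 15583.50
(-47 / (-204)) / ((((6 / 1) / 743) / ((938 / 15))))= 16377949 / 9180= 1784.09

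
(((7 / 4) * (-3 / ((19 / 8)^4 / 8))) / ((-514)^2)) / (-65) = 43008 / 559492162385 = 0.00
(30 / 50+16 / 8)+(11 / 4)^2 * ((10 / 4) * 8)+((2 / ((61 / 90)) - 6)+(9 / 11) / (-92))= 11635859 / 77165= 150.79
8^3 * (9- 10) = -512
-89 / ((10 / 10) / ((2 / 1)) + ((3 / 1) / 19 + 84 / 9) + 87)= -10146 / 11057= -0.92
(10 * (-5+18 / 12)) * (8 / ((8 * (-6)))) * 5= 175 / 6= 29.17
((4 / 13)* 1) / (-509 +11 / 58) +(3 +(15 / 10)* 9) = 12659755 / 767286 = 16.50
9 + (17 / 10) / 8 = 737 / 80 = 9.21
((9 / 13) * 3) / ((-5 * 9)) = -0.05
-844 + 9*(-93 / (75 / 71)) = -40909 / 25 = -1636.36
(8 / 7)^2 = 64 / 49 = 1.31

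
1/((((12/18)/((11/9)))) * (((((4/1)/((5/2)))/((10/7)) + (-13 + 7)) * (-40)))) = 0.01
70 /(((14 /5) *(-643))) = -25 /643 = -0.04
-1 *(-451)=451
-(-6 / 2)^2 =-9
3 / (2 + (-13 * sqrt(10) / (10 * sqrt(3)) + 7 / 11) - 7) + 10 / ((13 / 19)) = 4719 * sqrt(30) / 48671 + 8629730 / 632723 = 14.17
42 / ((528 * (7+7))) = 1 / 176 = 0.01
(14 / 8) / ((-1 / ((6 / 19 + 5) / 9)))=-707 / 684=-1.03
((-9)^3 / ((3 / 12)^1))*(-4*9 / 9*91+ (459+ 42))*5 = -1997460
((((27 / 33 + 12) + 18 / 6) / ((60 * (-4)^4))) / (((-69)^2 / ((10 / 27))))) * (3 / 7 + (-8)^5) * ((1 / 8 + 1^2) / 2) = -6651817 / 4504743936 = -0.00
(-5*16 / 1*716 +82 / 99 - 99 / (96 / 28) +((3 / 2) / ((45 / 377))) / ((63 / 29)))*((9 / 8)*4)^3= -128661915051 / 24640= -5221668.63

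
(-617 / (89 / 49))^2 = 914034289 / 7921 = 115393.80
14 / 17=0.82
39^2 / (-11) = -1521 / 11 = -138.27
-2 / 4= -1 / 2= -0.50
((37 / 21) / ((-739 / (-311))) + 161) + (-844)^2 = 11057252450 / 15519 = 712497.74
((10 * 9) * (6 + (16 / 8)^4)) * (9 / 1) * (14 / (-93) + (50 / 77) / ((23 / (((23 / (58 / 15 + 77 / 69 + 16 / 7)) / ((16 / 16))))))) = -197804160 / 181381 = -1090.55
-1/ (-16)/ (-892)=-1/ 14272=-0.00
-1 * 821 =-821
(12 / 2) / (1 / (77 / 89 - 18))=-9150 / 89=-102.81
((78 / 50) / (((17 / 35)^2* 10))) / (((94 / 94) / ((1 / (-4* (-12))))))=637 / 46240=0.01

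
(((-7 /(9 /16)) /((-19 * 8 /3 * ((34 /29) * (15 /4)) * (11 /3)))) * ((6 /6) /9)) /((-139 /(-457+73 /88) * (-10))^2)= 36347385683 /199352377752000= 0.00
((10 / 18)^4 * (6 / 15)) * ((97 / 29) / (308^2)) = 12125 / 9024839208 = 0.00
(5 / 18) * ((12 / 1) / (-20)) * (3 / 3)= -1 / 6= -0.17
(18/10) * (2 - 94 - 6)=-882/5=-176.40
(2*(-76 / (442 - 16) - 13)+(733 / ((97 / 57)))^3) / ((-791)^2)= 15535167892335011 / 121631979081669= 127.72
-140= -140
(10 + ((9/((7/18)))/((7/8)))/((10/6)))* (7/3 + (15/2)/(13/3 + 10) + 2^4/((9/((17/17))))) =11367203/94815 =119.89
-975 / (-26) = 75 / 2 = 37.50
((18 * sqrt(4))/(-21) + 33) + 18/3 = 261/7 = 37.29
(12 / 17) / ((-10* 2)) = -3 / 85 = -0.04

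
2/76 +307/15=11681/570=20.49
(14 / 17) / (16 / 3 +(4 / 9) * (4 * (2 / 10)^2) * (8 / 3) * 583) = 4725 / 664904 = 0.01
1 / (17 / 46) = 46 / 17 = 2.71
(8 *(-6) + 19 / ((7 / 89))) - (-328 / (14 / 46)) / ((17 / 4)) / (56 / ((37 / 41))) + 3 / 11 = 1813638 / 9163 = 197.93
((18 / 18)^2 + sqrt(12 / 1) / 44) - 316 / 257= -59 / 257 + sqrt(3) / 22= -0.15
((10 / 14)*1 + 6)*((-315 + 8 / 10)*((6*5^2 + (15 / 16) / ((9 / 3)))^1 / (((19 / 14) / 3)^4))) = -986729831451 / 130321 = -7571533.61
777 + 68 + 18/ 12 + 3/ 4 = 3389/ 4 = 847.25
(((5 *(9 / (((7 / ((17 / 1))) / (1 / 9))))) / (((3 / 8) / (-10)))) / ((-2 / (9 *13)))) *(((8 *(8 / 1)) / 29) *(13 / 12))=9193600 / 203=45288.67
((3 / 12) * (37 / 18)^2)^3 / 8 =0.15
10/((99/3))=10/33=0.30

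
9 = 9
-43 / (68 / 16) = -172 / 17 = -10.12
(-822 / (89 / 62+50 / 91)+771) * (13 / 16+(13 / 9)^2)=5005206895 / 4837968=1034.57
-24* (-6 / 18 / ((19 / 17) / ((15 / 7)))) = 2040 / 133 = 15.34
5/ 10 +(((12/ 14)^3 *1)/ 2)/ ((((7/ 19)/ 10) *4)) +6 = 41473/ 4802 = 8.64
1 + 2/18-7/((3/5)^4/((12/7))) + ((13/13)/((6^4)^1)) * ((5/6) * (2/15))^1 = -1067039/11664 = -91.48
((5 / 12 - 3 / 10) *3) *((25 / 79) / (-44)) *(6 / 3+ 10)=-105 / 3476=-0.03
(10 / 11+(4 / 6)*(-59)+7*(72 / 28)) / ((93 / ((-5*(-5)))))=-16850 / 3069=-5.49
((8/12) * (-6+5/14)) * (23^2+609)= -4281.05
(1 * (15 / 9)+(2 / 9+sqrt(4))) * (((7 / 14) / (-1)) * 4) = -70 / 9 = -7.78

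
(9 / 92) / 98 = 9 / 9016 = 0.00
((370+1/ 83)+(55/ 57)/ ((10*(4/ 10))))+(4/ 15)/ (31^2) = 11222362999/ 30309940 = 370.25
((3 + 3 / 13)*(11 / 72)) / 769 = 77 / 119964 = 0.00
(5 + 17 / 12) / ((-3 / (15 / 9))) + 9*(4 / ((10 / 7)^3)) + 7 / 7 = 132073 / 13500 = 9.78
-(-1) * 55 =55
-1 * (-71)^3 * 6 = 2147466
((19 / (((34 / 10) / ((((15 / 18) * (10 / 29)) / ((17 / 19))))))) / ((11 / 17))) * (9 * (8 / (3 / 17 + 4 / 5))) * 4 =21660000 / 26477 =818.07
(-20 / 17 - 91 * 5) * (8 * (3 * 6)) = -1116720 / 17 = -65689.41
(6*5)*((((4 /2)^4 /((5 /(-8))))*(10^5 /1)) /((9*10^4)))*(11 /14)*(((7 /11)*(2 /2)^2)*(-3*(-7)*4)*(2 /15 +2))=-229376 /3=-76458.67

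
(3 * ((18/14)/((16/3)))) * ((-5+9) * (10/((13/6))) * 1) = 1215/91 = 13.35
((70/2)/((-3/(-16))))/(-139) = -560/417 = -1.34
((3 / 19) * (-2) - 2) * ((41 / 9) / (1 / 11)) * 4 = -79376 / 171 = -464.19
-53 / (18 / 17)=-901 / 18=-50.06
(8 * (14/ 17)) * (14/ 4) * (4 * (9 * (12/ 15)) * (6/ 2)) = 169344/ 85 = 1992.28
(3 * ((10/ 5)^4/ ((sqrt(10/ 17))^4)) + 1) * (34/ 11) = 118762/ 275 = 431.86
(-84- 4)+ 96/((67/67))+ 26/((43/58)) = 1852/43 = 43.07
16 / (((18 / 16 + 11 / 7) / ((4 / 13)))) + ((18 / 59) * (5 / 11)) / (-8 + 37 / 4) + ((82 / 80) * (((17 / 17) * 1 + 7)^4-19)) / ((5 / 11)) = 2343007764949 / 254797400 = 9195.57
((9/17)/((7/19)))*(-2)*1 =-2.87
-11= -11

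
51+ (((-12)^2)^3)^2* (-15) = -133741506723789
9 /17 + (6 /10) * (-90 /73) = -0.21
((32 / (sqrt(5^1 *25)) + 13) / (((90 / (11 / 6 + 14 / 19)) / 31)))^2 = 4290046228 *sqrt(5) / 164480625 + 203034687829 / 1462050000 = 197.19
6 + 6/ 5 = 36/ 5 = 7.20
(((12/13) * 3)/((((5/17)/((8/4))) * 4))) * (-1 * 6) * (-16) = 29376/65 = 451.94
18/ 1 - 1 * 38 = -20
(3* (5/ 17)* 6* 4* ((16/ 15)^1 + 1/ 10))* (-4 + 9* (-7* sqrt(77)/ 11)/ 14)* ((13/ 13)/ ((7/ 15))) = -3600/ 17- 4050* sqrt(77)/ 187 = -401.81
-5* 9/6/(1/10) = -75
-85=-85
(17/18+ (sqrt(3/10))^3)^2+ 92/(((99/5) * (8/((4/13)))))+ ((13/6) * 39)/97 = 17 * sqrt(30)/300+ 2212069127/1123551000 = 2.28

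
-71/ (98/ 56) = -284/ 7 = -40.57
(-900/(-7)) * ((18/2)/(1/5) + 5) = 45000/7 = 6428.57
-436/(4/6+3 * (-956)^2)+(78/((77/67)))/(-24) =-325670405/115155964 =-2.83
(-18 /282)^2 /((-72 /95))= -95 /17672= -0.01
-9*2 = -18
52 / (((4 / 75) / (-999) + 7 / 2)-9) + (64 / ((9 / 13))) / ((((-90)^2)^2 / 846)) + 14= 15366454282754 / 3379665414375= 4.55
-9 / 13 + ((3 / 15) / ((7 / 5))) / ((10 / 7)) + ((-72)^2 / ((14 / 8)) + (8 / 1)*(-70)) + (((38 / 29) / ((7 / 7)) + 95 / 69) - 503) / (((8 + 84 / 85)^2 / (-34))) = 347056497292567 / 132857235420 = 2612.25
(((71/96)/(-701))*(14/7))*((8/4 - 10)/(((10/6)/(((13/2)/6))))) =923/84120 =0.01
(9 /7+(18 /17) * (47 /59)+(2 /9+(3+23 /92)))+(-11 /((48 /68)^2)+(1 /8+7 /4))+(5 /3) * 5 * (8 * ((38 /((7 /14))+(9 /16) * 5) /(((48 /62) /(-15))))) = -17156079593 /168504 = -101814.08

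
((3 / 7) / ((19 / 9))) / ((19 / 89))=2403 / 2527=0.95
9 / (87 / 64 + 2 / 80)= 2880 / 443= 6.50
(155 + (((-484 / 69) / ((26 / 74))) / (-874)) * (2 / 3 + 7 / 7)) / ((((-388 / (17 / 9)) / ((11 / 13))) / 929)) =-31673117425565 / 53384197932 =-593.31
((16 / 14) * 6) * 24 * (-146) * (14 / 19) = -336384 / 19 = -17704.42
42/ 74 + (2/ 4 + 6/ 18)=311/ 222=1.40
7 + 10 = 17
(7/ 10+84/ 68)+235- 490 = -43021/ 170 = -253.06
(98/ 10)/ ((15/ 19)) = 12.41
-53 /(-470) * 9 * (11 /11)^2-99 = -46053 /470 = -97.99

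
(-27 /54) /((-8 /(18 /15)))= 3 /40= 0.08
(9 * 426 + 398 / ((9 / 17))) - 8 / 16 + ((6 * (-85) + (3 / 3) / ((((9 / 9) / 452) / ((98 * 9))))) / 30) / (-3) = 14521 / 90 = 161.34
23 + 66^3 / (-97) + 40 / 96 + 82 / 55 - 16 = -189177097 / 64020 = -2954.97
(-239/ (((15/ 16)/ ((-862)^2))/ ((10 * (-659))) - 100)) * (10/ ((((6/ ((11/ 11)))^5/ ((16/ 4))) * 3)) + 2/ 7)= 5492928201993184/ 7996049848296909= 0.69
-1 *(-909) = 909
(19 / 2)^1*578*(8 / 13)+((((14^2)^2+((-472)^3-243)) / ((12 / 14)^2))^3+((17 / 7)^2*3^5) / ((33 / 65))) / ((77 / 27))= -1026972244159401002645112.00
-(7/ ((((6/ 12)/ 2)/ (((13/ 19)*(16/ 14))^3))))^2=-179.23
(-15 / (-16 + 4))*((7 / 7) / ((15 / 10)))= 5 / 6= 0.83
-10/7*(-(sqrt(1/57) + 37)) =10*sqrt(57)/399 + 370/7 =53.05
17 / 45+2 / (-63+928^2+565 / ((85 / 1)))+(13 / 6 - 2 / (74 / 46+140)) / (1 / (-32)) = -14698064346506 / 214558995105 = -68.50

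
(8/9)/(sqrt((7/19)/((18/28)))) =4 * sqrt(38)/21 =1.17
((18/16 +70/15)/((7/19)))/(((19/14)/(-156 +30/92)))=-1803.22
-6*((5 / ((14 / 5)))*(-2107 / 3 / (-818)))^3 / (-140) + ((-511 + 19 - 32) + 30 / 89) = -3672282739483673 / 7014753424512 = -523.51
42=42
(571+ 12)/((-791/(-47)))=27401/791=34.64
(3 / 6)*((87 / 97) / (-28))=-87 / 5432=-0.02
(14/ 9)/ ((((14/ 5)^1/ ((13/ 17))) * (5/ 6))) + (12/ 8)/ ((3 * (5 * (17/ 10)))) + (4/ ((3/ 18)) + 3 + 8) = 1814/ 51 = 35.57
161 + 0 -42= 119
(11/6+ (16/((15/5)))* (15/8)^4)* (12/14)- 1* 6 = 46657/896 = 52.07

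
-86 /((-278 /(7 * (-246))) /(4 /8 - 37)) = 2702679 /139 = 19443.73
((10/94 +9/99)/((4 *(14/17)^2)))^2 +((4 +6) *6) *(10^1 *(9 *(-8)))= -1774340288669079/41072696896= -43199.99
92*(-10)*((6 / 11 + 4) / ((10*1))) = -4600 / 11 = -418.18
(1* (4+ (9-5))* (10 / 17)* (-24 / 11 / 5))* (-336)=129024 / 187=689.97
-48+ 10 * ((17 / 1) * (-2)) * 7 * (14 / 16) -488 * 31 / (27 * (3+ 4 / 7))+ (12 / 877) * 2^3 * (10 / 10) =-2708017459 / 1183950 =-2287.27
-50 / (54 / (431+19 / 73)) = -29150 / 73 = -399.32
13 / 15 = 0.87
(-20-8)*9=-252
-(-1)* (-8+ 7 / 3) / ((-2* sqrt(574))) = 17* sqrt(574) / 3444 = 0.12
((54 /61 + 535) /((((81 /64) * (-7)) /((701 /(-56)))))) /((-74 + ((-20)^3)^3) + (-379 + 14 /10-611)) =-916599560 /619799041286325117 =-0.00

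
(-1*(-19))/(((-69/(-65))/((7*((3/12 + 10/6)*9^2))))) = 77805/4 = 19451.25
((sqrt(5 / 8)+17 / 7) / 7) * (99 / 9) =5.06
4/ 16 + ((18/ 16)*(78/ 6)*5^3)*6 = 10969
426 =426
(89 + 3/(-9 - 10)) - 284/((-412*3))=522941/5871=89.07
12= 12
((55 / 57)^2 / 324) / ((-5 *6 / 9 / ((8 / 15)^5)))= -495616 / 13322930625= -0.00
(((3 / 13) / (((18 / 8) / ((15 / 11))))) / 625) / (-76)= -1 / 339625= -0.00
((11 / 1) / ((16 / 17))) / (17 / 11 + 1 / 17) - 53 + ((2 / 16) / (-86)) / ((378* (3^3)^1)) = -16049841683 / 351086400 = -45.71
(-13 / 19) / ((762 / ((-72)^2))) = -11232 / 2413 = -4.65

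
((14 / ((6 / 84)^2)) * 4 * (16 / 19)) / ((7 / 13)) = 326144 / 19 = 17165.47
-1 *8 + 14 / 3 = -10 / 3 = -3.33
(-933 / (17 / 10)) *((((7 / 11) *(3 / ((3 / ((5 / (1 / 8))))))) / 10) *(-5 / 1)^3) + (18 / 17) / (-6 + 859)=174625.67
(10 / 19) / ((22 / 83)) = 415 / 209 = 1.99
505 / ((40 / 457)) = 46157 / 8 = 5769.62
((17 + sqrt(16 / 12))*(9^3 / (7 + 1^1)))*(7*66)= 56133*sqrt(3) / 2 + 2862783 / 4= 764308.35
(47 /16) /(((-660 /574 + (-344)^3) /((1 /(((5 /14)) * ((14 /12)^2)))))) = -17343 /116830769380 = -0.00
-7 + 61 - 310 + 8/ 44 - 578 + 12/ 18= -27494/ 33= -833.15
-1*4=-4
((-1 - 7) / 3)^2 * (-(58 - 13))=-320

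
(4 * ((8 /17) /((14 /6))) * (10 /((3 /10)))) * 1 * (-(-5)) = 16000 /119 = 134.45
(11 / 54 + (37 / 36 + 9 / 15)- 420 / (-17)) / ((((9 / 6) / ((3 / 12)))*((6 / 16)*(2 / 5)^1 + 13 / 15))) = 243613 / 55998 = 4.35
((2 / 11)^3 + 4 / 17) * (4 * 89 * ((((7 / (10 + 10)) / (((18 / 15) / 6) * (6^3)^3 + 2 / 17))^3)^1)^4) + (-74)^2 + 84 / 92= 8120589785345525045257216041943436652057309117313701999212749060543670016253027873463810437582465967419 / 1482694671410800086060189165308123768524939546223397391277959088287629578498040320138011235181395968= 5476.91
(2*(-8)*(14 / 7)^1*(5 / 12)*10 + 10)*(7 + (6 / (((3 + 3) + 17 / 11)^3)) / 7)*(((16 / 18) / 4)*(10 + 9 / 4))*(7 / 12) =-254051601685 / 185258988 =-1371.33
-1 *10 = -10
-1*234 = -234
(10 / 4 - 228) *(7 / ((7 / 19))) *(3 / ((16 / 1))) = -25707 / 32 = -803.34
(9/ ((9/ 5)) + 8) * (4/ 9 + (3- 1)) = 286/ 9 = 31.78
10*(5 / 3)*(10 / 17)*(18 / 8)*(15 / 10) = 33.09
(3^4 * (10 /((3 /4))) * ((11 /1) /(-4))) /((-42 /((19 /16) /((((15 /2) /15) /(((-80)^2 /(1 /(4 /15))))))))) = 2006400 /7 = 286628.57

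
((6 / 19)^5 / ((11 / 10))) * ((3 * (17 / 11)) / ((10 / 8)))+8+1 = 2699644419 / 299607979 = 9.01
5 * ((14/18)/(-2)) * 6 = -35/3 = -11.67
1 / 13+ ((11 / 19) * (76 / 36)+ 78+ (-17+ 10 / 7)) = 63.73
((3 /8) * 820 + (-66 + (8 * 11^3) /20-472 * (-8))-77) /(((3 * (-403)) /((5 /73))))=-44729 /176514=-0.25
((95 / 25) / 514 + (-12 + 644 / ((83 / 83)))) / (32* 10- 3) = 1624259 / 814690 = 1.99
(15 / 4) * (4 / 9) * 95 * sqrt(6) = 475 * sqrt(6) / 3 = 387.84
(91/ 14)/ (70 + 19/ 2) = 13/ 159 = 0.08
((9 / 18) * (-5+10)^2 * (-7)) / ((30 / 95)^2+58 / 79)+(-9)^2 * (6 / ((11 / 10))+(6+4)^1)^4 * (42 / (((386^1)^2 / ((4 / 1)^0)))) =2824099345014325 / 2358147921316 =1197.59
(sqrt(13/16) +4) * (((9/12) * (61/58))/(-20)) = -183/1160- 183 * sqrt(13)/18560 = -0.19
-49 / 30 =-1.63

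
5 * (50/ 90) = 25/ 9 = 2.78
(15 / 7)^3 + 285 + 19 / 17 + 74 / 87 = 150569743 / 507297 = 296.81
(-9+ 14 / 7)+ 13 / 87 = -596 / 87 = -6.85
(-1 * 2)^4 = 16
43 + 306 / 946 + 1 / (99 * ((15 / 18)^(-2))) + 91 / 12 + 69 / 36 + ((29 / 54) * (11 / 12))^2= 10541037545 / 198614592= 53.07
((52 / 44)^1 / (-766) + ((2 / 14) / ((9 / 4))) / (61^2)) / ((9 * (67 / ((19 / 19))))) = -3013795 / 1191074663394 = -0.00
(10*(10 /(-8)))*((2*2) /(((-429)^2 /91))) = -350 /14157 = -0.02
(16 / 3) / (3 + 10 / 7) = 112 / 93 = 1.20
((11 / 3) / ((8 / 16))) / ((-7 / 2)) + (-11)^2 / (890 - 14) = -12001 / 6132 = -1.96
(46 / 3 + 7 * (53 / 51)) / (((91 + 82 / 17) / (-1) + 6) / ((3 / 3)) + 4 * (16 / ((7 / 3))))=-8071 / 22275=-0.36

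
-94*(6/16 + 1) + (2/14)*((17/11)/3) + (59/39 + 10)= -471125/4004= -117.66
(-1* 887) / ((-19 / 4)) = 3548 / 19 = 186.74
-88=-88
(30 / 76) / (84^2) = 5 / 89376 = 0.00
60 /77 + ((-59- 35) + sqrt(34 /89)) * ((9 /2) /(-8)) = 33051 /616- 9 * sqrt(3026) /1424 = 53.31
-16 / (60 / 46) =-184 / 15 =-12.27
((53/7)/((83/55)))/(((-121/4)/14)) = -2120/913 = -2.32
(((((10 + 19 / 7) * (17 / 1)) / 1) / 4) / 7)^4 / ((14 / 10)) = 26201473552805 / 10330523392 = 2536.32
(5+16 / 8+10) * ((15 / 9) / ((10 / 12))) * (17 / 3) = 578 / 3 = 192.67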